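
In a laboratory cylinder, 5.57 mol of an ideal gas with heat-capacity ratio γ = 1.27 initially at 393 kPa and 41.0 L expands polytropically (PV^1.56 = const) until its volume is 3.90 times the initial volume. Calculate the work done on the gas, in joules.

T₁ = P₁V₁/(nR) = 393×41.0/(5.57×8.314) = 348 K.
Polytropic n=1.56: T₂ = T₁(V₁/V₂)^(n−1) = 348×(0.256)^0.56 = 162 K; P₂ = P₁(V₁/V₂)^n = 47.0 kPa.
W = (P₁V₁−P₂V₂)/(n−1) = (393×41.0−47.0×160)/0.56 = 15300 J.
Work done on the gas = −W_by = -15300 J.

-15300 J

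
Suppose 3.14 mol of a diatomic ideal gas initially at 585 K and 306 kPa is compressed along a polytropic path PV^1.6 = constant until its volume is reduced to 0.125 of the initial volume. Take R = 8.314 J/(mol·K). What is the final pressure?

V₁ = nRT₁/P₁ = 3.14×8.314×585/306 = 49.9 L.
Polytropic n=1.6: T₂ = T₁(V₁/V₂)^(n−1) = 585×(8.00)^0.60 = 2040 K; P₂ = P₁(V₁/V₂)^n = 8520 kPa.

8520 kPa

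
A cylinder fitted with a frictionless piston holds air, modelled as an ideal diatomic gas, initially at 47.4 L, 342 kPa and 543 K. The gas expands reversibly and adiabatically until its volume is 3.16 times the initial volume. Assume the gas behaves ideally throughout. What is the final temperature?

343 K

Adiabatic: TV^(γ−1) = const ⇒ T₂ = 543×(0.316)^0.400 = 343 K; PV^γ = const ⇒ P₂ = 68.3 kPa.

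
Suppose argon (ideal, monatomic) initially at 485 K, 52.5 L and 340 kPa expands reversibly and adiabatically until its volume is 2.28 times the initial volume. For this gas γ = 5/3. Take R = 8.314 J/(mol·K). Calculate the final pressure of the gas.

86.1 kPa

Adiabatic: TV^(γ−1) = const ⇒ T₂ = 485×(0.439)^0.667 = 280 K; PV^γ = const ⇒ P₂ = 86.1 kPa.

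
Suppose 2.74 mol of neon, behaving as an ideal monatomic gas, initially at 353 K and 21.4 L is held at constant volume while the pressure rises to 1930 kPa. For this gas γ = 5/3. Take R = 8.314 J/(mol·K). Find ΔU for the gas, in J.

49900 J

P₁ = nRT₁/V₁ = 2.74×8.314×353/21.4 = 376 kPa.
Isochoric: V stays 21.4 L; P/T = const ⇒ T₂ = 1810 K, P₂ = 1930 kPa.
For an ideal gas ΔU = nCvΔT with Cv = (3/2)R = 12.5 J/(mol·K).
ΔU = 2.74×12.5×(1810−353) = 49900 J.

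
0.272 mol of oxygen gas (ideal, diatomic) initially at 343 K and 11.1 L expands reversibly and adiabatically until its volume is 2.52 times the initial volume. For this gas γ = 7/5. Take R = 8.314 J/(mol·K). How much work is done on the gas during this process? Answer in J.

P₁ = nRT₁/V₁ = 0.272×8.314×343/11.1 = 69.9 kPa.
Adiabatic: TV^(γ−1) = const ⇒ T₂ = 343×(0.397)^0.400 = 237 K; PV^γ = const ⇒ P₂ = 19.2 kPa.
ΔU = nCvΔT = 0.272×20.8×(237−343) = -599 J.
Q = 0 for an adiabatic process, so W = −ΔU = 599 J.
Work done on the gas = −W_by = -599 J.

-599 J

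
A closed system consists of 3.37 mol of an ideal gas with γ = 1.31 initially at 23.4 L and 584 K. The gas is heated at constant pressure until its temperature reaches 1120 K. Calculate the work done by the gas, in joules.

15000 J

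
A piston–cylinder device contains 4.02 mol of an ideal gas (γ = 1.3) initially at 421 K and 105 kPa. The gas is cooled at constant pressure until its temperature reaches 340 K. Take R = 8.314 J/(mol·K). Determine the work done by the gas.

-2710 J

V₁ = nRT₁/P₁ = 4.02×8.314×421/105 = 134 L.
Isobaric: P stays 105 kPa; V/T = const ⇒ T₂ = 340 K, V₂ = 108 L.
W = PΔV = 105×(108−134) kPa·L = -2710 J.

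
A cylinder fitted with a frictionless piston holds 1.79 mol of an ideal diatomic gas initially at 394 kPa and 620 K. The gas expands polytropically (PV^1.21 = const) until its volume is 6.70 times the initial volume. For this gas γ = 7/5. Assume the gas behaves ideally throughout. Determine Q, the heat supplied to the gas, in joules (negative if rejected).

V₁ = nRT₁/P₁ = 1.79×8.314×620/394 = 23.4 L.
Polytropic n=1.21: T₂ = T₁(V₁/V₂)^(n−1) = 620×(0.149)^0.21 = 416 K; P₂ = P₁(V₁/V₂)^n = 39.4 kPa.
W = (P₁V₁−P₂V₂)/(n−1) = (394×23.4−39.4×157)/0.21 = 14500 J.
ΔU = nCvΔT = 1.79×20.8×(416−620) = -7600 J.
Q = ΔU + W = 6870 J.

6870 J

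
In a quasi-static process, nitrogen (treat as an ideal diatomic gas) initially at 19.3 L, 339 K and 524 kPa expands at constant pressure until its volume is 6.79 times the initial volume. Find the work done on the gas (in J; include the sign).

n = P₁V₁/(RT₁) = 524×19.3/(8.314×339) = 3.59 mol.
Isobaric: P stays 524 kPa; V/T = const ⇒ T₂ = 2300 K, V₂ = 131 L.
W = PΔV = 524×(131−19.3) kPa·L = 58600 J.
Work done on the gas = −W_by = -58600 J.

-58600 J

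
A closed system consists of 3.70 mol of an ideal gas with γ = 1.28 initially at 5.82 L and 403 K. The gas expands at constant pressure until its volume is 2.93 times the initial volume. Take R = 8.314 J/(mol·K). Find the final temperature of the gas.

P₁ = nRT₁/V₁ = 3.70×8.314×403/5.82 = 2130 kPa.
Isobaric: P stays 2130 kPa; V/T = const ⇒ T₂ = 1180 K, V₂ = 17.1 L.

1180 K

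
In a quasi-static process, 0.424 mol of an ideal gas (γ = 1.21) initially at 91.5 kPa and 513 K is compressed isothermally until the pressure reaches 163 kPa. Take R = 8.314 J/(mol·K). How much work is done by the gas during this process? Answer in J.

V₁ = nRT₁/P₁ = 0.424×8.314×513/91.5 = 19.8 L.
Isothermal: T stays 513 K; PV = const ⇒ V₂ = 11.1 L, P₂ = 163 kPa.
W = nRT ln(V₂/V₁) = 0.424×8.314×513×ln(0.561) = -1040 J.

-1040 J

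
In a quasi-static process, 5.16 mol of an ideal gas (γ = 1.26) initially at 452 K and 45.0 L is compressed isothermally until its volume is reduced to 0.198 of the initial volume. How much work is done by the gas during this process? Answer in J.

-31400 J

P₁ = nRT₁/V₁ = 5.16×8.314×452/45.0 = 431 kPa.
Isothermal: T stays 452 K; PV = const ⇒ V₂ = 8.91 L, P₂ = 2180 kPa.
W = nRT ln(V₂/V₁) = 5.16×8.314×452×ln(0.198) = -31400 J.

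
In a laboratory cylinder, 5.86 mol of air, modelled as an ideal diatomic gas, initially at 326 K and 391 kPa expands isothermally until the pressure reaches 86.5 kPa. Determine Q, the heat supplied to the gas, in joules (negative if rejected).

24000 J

V₁ = nRT₁/P₁ = 5.86×8.314×326/391 = 40.6 L.
Isothermal: T stays 326 K; PV = const ⇒ V₂ = 184 L, P₂ = 86.5 kPa.
ΔU = 0 (ideal gas, T constant).
W = nRT ln(V₂/V₁) = 5.86×8.314×326×ln(4.52) = 24000 J.
Q = ΔU + W = 24000 J.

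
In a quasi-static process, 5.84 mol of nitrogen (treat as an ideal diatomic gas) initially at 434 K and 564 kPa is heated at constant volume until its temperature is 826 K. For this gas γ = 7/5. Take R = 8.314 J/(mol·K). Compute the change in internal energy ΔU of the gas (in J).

47600 J

V₁ = nRT₁/P₁ = 5.84×8.314×434/564 = 37.4 L.
Isochoric: V stays 37.4 L; P/T = const ⇒ T₂ = 826 K, P₂ = 1070 kPa.
For an ideal gas ΔU = nCvΔT with Cv = (5/2)R = 20.8 J/(mol·K).
ΔU = 5.84×20.8×(826−434) = 47600 J.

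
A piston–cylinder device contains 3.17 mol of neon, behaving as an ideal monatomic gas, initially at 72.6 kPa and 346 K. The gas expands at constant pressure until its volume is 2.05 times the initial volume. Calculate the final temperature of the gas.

709 K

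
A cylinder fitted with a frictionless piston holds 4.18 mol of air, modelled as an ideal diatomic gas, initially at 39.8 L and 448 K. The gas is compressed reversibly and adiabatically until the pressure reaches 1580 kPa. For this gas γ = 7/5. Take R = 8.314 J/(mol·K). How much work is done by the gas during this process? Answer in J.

-19100 J

P₁ = nRT₁/V₁ = 4.18×8.314×448/39.8 = 391 kPa.
Adiabatic: T₂/T₁ = (P₂/P₁)^((γ−1)/γ) ⇒ T₂ = 448×(4.04)^0.286 = 668 K; V₂ = 14.7 L.
ΔU = nCvΔT = 4.18×20.8×(668−448) = 19100 J.
Q = 0 for an adiabatic process, so W = −ΔU = -19100 J.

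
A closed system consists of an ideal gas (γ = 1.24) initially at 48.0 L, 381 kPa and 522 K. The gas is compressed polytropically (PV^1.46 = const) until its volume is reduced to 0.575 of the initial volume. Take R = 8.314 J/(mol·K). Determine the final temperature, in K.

Polytropic n=1.46: T₂ = T₁(V₁/V₂)^(n−1) = 522×(1.74)^0.46 = 673 K; P₂ = P₁(V₁/V₂)^n = 855 kPa.

673 K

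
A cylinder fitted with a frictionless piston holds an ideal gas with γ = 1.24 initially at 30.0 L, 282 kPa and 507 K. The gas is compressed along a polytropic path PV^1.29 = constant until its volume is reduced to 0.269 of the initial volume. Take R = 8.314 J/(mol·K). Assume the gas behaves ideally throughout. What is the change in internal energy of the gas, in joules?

16300 J

n = P₁V₁/(RT₁) = 282×30.0/(8.314×507) = 2.01 mol.
Polytropic n=1.29: T₂ = T₁(V₁/V₂)^(n−1) = 507×(3.72)^0.29 = 742 K; P₂ = P₁(V₁/V₂)^n = 1530 kPa.
For an ideal gas ΔU = nCvΔT with Cv = R/(γ−1) = 34.6 J/(mol·K).
ΔU = 2.01×34.6×(742−507) = 16300 J.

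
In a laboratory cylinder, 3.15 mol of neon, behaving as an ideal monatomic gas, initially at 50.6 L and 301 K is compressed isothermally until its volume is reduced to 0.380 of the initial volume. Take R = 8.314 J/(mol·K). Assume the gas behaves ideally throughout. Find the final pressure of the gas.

P₁ = nRT₁/V₁ = 3.15×8.314×301/50.6 = 156 kPa.
Isothermal: T stays 301 K; PV = const ⇒ V₂ = 19.2 L, P₂ = 410 kPa.

410 kPa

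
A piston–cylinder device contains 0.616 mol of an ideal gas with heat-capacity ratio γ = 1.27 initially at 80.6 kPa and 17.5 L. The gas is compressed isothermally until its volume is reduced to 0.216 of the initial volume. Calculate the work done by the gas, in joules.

-2160 J

T₁ = P₁V₁/(nR) = 80.6×17.5/(0.616×8.314) = 275 K.
Isothermal: T stays 275 K; PV = const ⇒ V₂ = 3.78 L, P₂ = 373 kPa.
W = nRT ln(V₂/V₁) = 0.616×8.314×275×ln(0.216) = -2160 J.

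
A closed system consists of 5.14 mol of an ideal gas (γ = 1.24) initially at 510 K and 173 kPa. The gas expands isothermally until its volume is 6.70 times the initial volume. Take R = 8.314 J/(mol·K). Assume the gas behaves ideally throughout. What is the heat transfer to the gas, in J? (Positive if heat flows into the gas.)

41500 J

V₁ = nRT₁/P₁ = 5.14×8.314×510/173 = 126 L.
Isothermal: T stays 510 K; PV = const ⇒ V₂ = 844 L, P₂ = 25.8 kPa.
ΔU = 0 (ideal gas, T constant).
W = nRT ln(V₂/V₁) = 5.14×8.314×510×ln(6.70) = 41500 J.
Q = ΔU + W = 41500 J.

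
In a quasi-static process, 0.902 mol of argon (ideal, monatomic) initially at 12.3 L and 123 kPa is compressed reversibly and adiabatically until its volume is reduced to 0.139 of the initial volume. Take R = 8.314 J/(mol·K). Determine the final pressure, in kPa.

3300 kPa

T₁ = P₁V₁/(nR) = 123×12.3/(0.902×8.314) = 202 K.
Adiabatic: TV^(γ−1) = const ⇒ T₂ = 202×(7.19)^0.667 = 752 K; PV^γ = const ⇒ P₂ = 3300 kPa.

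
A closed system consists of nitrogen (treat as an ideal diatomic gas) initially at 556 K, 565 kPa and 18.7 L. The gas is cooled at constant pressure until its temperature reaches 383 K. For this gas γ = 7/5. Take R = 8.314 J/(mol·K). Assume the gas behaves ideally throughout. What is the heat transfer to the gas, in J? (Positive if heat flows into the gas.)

n = P₁V₁/(RT₁) = 565×18.7/(8.314×556) = 2.29 mol.
Isobaric: P stays 565 kPa; V/T = const ⇒ T₂ = 383 K, V₂ = 12.9 L.
W = PΔV = 565×(12.9−18.7) kPa·L = -3290 J.
ΔU = nCvΔT = 2.29×20.8×(383−556) = -8220 J.
Q = ΔU + W = nCpΔT = -11500 J.

-11500 J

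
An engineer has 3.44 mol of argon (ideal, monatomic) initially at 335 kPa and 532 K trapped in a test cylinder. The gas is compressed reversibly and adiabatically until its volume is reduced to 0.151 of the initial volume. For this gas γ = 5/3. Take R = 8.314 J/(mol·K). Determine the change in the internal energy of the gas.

57700 J

V₁ = nRT₁/P₁ = 3.44×8.314×532/335 = 45.4 L.
Adiabatic: TV^(γ−1) = const ⇒ T₂ = 532×(6.62)^0.667 = 1880 K; PV^γ = const ⇒ P₂ = 7820 kPa.
For an ideal gas ΔU = nCvΔT with Cv = (3/2)R = 12.5 J/(mol·K).
ΔU = 3.44×12.5×(1880−532) = 57700 J.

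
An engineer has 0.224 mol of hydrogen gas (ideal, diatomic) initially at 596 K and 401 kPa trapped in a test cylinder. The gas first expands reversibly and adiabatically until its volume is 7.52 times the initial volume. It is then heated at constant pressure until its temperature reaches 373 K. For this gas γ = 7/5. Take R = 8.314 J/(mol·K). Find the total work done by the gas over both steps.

1740 J

V₁ = nRT₁/P₁ = 0.224×8.314×596/401 = 2.77 L.
Step 1 — Adiabatic: TV^(γ−1) = const ⇒ T₂ = 596×(0.133)^0.400 = 266 K; PV^γ = const ⇒ P₂ = 23.8 kPa.
ΔU = nCvΔT = 0.224×20.8×(266−596) = -1540 J.
Q = 0 for an adiabatic process, so W = −ΔU = 1540 J.
State after step 1: P = 23.8 kPa, V = 20.8 L, T = 266 K.
Step 2 — Isobaric: P stays 23.8 kPa; V/T = const ⇒ T₂ = 373 K, V₂ = 29.2 L.
W = PΔV = 23.8×(29.2−20.8) kPa·L = 199 J.
ΔU = nCvΔT = 0.224×20.8×(373−266) = 499 J.
Q = ΔU + W = nCpΔT = 698 J.
Net over both steps: W = 1740 J, Q = 698 J, ΔU = -1040 J.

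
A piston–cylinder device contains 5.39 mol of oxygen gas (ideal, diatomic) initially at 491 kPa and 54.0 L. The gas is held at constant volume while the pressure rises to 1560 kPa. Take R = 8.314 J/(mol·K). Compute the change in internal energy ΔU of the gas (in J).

T₁ = P₁V₁/(nR) = 491×54.0/(5.39×8.314) = 592 K.
Isochoric: V stays 54.0 L; P/T = const ⇒ T₂ = 1880 K, P₂ = 1560 kPa.
For an ideal gas ΔU = nCvΔT with Cv = (5/2)R = 20.8 J/(mol·K).
ΔU = 5.39×20.8×(1880−592) = 144000 J.

144000 J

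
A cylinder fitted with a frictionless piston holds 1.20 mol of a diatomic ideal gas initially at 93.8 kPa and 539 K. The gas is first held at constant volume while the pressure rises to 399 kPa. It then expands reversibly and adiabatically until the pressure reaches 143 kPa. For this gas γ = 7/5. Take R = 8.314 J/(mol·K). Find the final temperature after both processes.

V₁ = nRT₁/P₁ = 1.20×8.314×539/93.8 = 57.3 L.
Step 1 — Isochoric: V stays 57.3 L; P/T = const ⇒ T₂ = 2290 K, P₂ = 399 kPa.
W = 0 (no volume change).
ΔU = nCvΔT = 1.20×20.8×(2290−539) = 43700 J.
Q = ΔU = 43700 J.
State after step 1: P = 399 kPa, V = 57.3 L, T = 2290 K.
Step 2 — Adiabatic: T₂/T₁ = (P₂/P₁)^((γ−1)/γ) ⇒ T₂ = 2290×(0.358)^0.286 = 1710 K; V₂ = 119 L.
ΔU = nCvΔT = 1.20×20.8×(1710−2290) = -14500 J.
Q = 0 for an adiabatic process, so W = −ΔU = 14500 J.
Net over both steps: W = 14500 J, Q = 43700 J, ΔU = 29200 J.

1710 K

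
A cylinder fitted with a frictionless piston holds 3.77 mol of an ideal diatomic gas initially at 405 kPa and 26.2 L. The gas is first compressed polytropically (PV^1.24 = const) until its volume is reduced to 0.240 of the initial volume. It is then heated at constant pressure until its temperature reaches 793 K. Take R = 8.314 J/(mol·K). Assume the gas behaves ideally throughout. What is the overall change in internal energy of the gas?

T₁ = P₁V₁/(nR) = 405×26.2/(3.77×8.314) = 339 K.
Step 1 — Polytropic n=1.24: T₂ = T₁(V₁/V₂)^(n−1) = 339×(4.17)^0.24 = 477 K; P₂ = P₁(V₁/V₂)^n = 2380 kPa.
W = (P₁V₁−P₂V₂)/(n−1) = (405×26.2−2380×6.29)/0.24 = -18100 J.
ΔU = nCvΔT = 3.77×20.8×(477−339) = 10800 J.
Q = ΔU + W = -7220 J.
State after step 1: P = 2380 kPa, V = 6.29 L, T = 477 K.
Step 2 — Isobaric: P stays 2380 kPa; V/T = const ⇒ T₂ = 793 K, V₂ = 10.5 L.
W = PΔV = 2380×(10.5−6.29) kPa·L = 9910 J.
ΔU = nCvΔT = 3.77×20.8×(793−477) = 24800 J.
Q = ΔU + W = nCpΔT = 34700 J.
Net over both steps: W = -8150 J, Q = 27500 J, ΔU = 35600 J.

35600 J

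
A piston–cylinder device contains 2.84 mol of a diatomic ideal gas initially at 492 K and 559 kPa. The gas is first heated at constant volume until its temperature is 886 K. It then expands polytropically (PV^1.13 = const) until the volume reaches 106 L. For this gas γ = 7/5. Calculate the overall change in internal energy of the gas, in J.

13300 J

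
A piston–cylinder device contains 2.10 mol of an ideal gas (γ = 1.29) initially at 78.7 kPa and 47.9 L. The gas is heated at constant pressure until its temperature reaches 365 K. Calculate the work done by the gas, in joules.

T₁ = P₁V₁/(nR) = 78.7×47.9/(2.10×8.314) = 216 K.
Isobaric: P stays 78.7 kPa; V/T = const ⇒ T₂ = 365 K, V₂ = 81.0 L.
W = PΔV = 78.7×(81.0−47.9) kPa·L = 2600 J.

2600 J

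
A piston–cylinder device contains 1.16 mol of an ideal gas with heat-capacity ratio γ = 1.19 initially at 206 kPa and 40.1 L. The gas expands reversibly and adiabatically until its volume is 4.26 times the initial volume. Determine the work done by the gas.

10500 J

T₁ = P₁V₁/(nR) = 206×40.1/(1.16×8.314) = 857 K.
Adiabatic: TV^(γ−1) = const ⇒ T₂ = 857×(0.235)^0.190 = 650 K; PV^γ = const ⇒ P₂ = 36.7 kPa.
ΔU = nCvΔT = 1.16×43.8×(650−857) = -10500 J.
Q = 0 for an adiabatic process, so W = −ΔU = 10500 J.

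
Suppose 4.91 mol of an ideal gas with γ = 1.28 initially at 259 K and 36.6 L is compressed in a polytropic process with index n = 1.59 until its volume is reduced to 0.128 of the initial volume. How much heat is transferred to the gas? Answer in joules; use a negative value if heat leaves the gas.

P₁ = nRT₁/V₁ = 4.91×8.314×259/36.6 = 289 kPa.
Polytropic n=1.59: T₂ = T₁(V₁/V₂)^(n−1) = 259×(7.81)^0.59 = 871 K; P₂ = P₁(V₁/V₂)^n = 7590 kPa.
W = (P₁V₁−P₂V₂)/(n−1) = (289×36.6−7590×4.68)/0.59 = -42300 J.
ΔU = nCvΔT = 4.91×29.7×(871−259) = 89200 J.
Q = ΔU + W = 46900 J.

46900 J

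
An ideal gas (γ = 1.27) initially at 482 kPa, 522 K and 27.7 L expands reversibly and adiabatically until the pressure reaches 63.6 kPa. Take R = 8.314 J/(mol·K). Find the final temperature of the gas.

Adiabatic: T₂/T₁ = (P₂/P₁)^((γ−1)/γ) ⇒ T₂ = 522×(0.132)^0.213 = 339 K; V₂ = 136 L.

339 K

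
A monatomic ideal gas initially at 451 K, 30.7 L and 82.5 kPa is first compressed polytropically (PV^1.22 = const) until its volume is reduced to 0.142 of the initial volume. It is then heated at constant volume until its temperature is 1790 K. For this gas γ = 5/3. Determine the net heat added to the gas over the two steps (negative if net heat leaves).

5100 J

n = P₁V₁/(RT₁) = 82.5×30.7/(8.314×451) = 0.675 mol.
Step 1 — Polytropic n=1.22: T₂ = T₁(V₁/V₂)^(n−1) = 451×(7.04)^0.22 = 693 K; P₂ = P₁(V₁/V₂)^n = 893 kPa.
W = (P₁V₁−P₂V₂)/(n−1) = (82.5×30.7−893×4.36)/0.22 = -6170 J.
ΔU = nCvΔT = 0.675×12.5×(693−451) = 2040 J.
Q = ΔU + W = -4140 J.
State after step 1: P = 893 kPa, V = 4.36 L, T = 693 K.
Step 2 — Isochoric: V stays 4.36 L; P/T = const ⇒ T₂ = 1790 K, P₂ = 2310 kPa.
W = 0 (no volume change).
ΔU = nCvΔT = 0.675×12.5×(1790−693) = 9240 J.
Q = ΔU = 9240 J.
Net over both steps: W = -6170 J, Q = 5100 J, ΔU = 11300 J.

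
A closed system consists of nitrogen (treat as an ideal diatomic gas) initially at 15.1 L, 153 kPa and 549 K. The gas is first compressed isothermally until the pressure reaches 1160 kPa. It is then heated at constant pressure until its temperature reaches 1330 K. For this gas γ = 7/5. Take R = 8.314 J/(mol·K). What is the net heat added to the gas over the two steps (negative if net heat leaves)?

6820 J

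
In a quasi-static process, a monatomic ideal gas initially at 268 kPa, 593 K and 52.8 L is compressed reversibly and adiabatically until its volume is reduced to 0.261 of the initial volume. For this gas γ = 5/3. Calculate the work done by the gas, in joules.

-30700 J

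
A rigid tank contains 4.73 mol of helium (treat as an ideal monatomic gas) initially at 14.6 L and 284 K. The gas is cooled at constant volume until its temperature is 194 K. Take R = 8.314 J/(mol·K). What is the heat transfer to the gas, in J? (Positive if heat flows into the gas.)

P₁ = nRT₁/V₁ = 4.73×8.314×284/14.6 = 765 kPa.
Isochoric: V stays 14.6 L; P/T = const ⇒ T₂ = 194 K, P₂ = 523 kPa.
W = 0 (no volume change).
ΔU = nCvΔT = 4.73×12.5×(194−284) = -5310 J.
Q = ΔU = -5310 J.

-5310 J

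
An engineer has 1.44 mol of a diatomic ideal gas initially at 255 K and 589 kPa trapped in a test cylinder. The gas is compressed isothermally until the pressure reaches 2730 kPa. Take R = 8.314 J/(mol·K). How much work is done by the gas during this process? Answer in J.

-4680 J

V₁ = nRT₁/P₁ = 1.44×8.314×255/589 = 5.18 L.
Isothermal: T stays 255 K; PV = const ⇒ V₂ = 1.12 L, P₂ = 2730 kPa.
W = nRT ln(V₂/V₁) = 1.44×8.314×255×ln(0.216) = -4680 J.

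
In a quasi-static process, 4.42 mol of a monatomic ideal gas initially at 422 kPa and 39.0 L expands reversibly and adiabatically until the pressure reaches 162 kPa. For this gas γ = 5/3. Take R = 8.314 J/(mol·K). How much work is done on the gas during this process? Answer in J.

-7850 J

T₁ = P₁V₁/(nR) = 422×39.0/(4.42×8.314) = 448 K.
Adiabatic: T₂/T₁ = (P₂/P₁)^((γ−1)/γ) ⇒ T₂ = 448×(0.384)^0.400 = 305 K; V₂ = 69.3 L.
ΔU = nCvΔT = 4.42×12.5×(305−448) = -7850 J.
Q = 0 for an adiabatic process, so W = −ΔU = 7850 J.
Work done on the gas = −W_by = -7850 J.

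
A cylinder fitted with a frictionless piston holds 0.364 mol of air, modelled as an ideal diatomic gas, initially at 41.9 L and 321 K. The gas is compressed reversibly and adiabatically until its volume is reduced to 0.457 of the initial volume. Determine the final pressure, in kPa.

P₁ = nRT₁/V₁ = 0.364×8.314×321/41.9 = 23.2 kPa.
Adiabatic: TV^(γ−1) = const ⇒ T₂ = 321×(2.19)^0.400 = 439 K; PV^γ = const ⇒ P₂ = 69.4 kPa.

69.4 kPa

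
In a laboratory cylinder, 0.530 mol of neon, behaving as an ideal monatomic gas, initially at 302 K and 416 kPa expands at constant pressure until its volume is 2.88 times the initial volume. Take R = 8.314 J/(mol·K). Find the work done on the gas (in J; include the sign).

V₁ = nRT₁/P₁ = 0.530×8.314×302/416 = 3.20 L.
Isobaric: P stays 416 kPa; V/T = const ⇒ T₂ = 870 K, V₂ = 9.21 L.
W = PΔV = 416×(9.21−3.20) kPa·L = 2500 J.
Work done on the gas = −W_by = -2500 J.

-2500 J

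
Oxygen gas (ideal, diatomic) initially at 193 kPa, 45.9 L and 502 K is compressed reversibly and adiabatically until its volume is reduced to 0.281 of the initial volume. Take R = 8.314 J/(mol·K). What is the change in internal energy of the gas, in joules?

n = P₁V₁/(RT₁) = 193×45.9/(8.314×502) = 2.12 mol.
Adiabatic: TV^(γ−1) = const ⇒ T₂ = 502×(3.56)^0.400 = 834 K; PV^γ = const ⇒ P₂ = 1140 kPa.
For an ideal gas ΔU = nCvΔT with Cv = (5/2)R = 20.8 J/(mol·K).
ΔU = 2.12×20.8×(834−502) = 14700 J.

14700 J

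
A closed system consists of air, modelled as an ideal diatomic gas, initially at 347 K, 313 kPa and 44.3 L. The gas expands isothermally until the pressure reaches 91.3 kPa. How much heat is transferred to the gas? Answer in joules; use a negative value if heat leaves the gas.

17100 J

n = P₁V₁/(RT₁) = 313×44.3/(8.314×347) = 4.81 mol.
Isothermal: T stays 347 K; PV = const ⇒ V₂ = 152 L, P₂ = 91.3 kPa.
ΔU = 0 (ideal gas, T constant).
W = nRT ln(V₂/V₁) = 4.81×8.314×347×ln(3.43) = 17100 J.
Q = ΔU + W = 17100 J.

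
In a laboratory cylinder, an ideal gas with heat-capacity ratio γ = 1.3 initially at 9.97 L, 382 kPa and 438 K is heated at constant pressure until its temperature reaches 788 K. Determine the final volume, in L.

17.9 L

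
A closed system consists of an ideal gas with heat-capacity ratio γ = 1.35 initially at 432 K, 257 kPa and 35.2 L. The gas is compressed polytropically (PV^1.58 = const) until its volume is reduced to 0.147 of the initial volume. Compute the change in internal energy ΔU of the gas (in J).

n = P₁V₁/(RT₁) = 257×35.2/(8.314×432) = 2.52 mol.
Polytropic n=1.58: T₂ = T₁(V₁/V₂)^(n−1) = 432×(6.80)^0.58 = 1310 K; P₂ = P₁(V₁/V₂)^n = 5320 kPa.
For an ideal gas ΔU = nCvΔT with Cv = R/(γ−1) = 23.8 J/(mol·K).
ΔU = 2.52×23.8×(1310−432) = 52700 J.

52700 J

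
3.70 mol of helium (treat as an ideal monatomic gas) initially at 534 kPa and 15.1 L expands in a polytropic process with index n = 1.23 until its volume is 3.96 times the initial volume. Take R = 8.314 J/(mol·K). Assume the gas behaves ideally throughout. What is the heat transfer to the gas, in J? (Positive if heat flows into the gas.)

6230 J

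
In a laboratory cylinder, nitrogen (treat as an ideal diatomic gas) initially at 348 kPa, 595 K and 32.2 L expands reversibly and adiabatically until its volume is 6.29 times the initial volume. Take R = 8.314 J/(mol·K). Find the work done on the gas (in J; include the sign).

-14600 J

n = P₁V₁/(RT₁) = 348×32.2/(8.314×595) = 2.27 mol.
Adiabatic: TV^(γ−1) = const ⇒ T₂ = 595×(0.159)^0.400 = 285 K; PV^γ = const ⇒ P₂ = 26.5 kPa.
ΔU = nCvΔT = 2.27×20.8×(285−595) = -14600 J.
Q = 0 for an adiabatic process, so W = −ΔU = 14600 J.
Work done on the gas = −W_by = -14600 J.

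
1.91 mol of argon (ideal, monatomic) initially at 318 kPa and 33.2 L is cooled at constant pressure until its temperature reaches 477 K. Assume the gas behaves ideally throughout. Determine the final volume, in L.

T₁ = P₁V₁/(nR) = 318×33.2/(1.91×8.314) = 665 K.
Isobaric: P stays 318 kPa; V/T = const ⇒ T₂ = 477 K, V₂ = 23.8 L.

23.8 L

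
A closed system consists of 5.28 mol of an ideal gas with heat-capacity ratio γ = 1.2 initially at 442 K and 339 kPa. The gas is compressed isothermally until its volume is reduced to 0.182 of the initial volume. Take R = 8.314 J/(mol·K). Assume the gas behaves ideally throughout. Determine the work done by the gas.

-33100 J

V₁ = nRT₁/P₁ = 5.28×8.314×442/339 = 57.2 L.
Isothermal: T stays 442 K; PV = const ⇒ V₂ = 10.4 L, P₂ = 1860 kPa.
W = nRT ln(V₂/V₁) = 5.28×8.314×442×ln(0.182) = -33100 J.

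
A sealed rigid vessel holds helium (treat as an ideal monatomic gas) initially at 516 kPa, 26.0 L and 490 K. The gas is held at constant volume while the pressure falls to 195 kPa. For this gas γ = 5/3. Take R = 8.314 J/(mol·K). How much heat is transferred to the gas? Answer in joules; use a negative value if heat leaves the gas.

-12500 J

n = P₁V₁/(RT₁) = 516×26.0/(8.314×490) = 3.29 mol.
Isochoric: V stays 26.0 L; P/T = const ⇒ T₂ = 185 K, P₂ = 195 kPa.
W = 0 (no volume change).
ΔU = nCvΔT = 3.29×12.5×(185−490) = -12500 J.
Q = ΔU = -12500 J.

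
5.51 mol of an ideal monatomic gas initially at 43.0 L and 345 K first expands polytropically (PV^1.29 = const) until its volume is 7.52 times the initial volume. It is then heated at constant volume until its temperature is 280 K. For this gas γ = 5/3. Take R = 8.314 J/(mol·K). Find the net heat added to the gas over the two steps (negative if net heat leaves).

P₁ = nRT₁/V₁ = 5.51×8.314×345/43.0 = 368 kPa.
Step 1 — Polytropic n=1.29: T₂ = T₁(V₁/V₂)^(n−1) = 345×(0.133)^0.29 = 192 K; P₂ = P₁(V₁/V₂)^n = 27.2 kPa.
W = (P₁V₁−P₂V₂)/(n−1) = (368×43.0−27.2×323)/0.29 = 24100 J.
ΔU = nCvΔT = 5.51×12.5×(192−345) = -10500 J.
Q = ΔU + W = 13600 J.
State after step 1: P = 27.2 kPa, V = 323 L, T = 192 K.
Step 2 — Isochoric: V stays 323 L; P/T = const ⇒ T₂ = 280 K, P₂ = 39.7 kPa.
W = 0 (no volume change).
ΔU = nCvΔT = 5.51×12.5×(280−192) = 6030 J.
Q = ΔU = 6030 J.
Net over both steps: W = 24100 J, Q = 19700 J, ΔU = -4470 J.

19700 J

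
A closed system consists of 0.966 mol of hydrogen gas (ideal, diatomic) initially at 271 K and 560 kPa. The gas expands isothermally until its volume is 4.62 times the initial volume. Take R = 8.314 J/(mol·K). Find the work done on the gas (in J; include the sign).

-3330 J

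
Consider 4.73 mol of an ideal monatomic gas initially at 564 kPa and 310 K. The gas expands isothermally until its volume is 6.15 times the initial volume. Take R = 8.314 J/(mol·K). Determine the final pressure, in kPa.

91.7 kPa

V₁ = nRT₁/P₁ = 4.73×8.314×310/564 = 21.6 L.
Isothermal: T stays 310 K; PV = const ⇒ V₂ = 133 L, P₂ = 91.7 kPa.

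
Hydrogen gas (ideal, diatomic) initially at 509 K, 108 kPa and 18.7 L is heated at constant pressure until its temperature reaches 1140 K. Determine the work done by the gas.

2500 J

n = P₁V₁/(RT₁) = 108×18.7/(8.314×509) = 0.477 mol.
Isobaric: P stays 108 kPa; V/T = const ⇒ T₂ = 1140 K, V₂ = 41.9 L.
W = PΔV = 108×(41.9−18.7) kPa·L = 2500 J.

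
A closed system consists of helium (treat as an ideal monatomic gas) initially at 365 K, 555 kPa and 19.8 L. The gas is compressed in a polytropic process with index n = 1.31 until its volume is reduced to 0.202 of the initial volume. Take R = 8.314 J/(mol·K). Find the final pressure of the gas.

Polytropic n=1.31: T₂ = T₁(V₁/V₂)^(n−1) = 365×(4.95)^0.31 = 599 K; P₂ = P₁(V₁/V₂)^n = 4510 kPa.

4510 kPa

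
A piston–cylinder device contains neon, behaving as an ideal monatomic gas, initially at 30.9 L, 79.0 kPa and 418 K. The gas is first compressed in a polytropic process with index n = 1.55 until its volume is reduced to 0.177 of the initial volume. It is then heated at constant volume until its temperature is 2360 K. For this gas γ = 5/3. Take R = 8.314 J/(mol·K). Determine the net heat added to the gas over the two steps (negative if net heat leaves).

9950 J

n = P₁V₁/(RT₁) = 79.0×30.9/(8.314×418) = 0.702 mol.
Step 1 — Polytropic n=1.55: T₂ = T₁(V₁/V₂)^(n−1) = 418×(5.65)^0.55 = 1080 K; P₂ = P₁(V₁/V₂)^n = 1160 kPa.
W = (P₁V₁−P₂V₂)/(n−1) = (79.0×30.9−1160×5.47)/0.55 = -7070 J.
ΔU = nCvΔT = 0.702×12.5×(1080−418) = 5830 J.
Q = ΔU + W = -1240 J.
State after step 1: P = 1160 kPa, V = 5.47 L, T = 1080 K.
Step 2 — Isochoric: V stays 5.47 L; P/T = const ⇒ T₂ = 2360 K, P₂ = 2520 kPa.
W = 0 (no volume change).
ΔU = nCvΔT = 0.702×12.5×(2360−1080) = 11200 J.
Q = ΔU = 11200 J.
Net over both steps: W = -7070 J, Q = 9950 J, ΔU = 17000 J.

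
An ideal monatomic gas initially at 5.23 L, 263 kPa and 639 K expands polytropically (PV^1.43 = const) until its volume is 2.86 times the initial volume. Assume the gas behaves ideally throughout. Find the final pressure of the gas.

Polytropic n=1.43: T₂ = T₁(V₁/V₂)^(n−1) = 639×(0.350)^0.43 = 407 K; P₂ = P₁(V₁/V₂)^n = 58.5 kPa.

58.5 kPa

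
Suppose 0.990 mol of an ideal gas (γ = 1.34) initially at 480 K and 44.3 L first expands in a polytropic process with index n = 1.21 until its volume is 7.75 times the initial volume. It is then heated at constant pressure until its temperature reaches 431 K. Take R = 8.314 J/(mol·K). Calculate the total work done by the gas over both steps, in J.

P₁ = nRT₁/V₁ = 0.990×8.314×480/44.3 = 89.2 kPa.
Step 1 — Polytropic n=1.21: T₂ = T₁(V₁/V₂)^(n−1) = 480×(0.129)^0.21 = 312 K; P₂ = P₁(V₁/V₂)^n = 7.49 kPa.
W = (P₁V₁−P₂V₂)/(n−1) = (89.2×44.3−7.49×343)/0.21 = 6580 J.
ΔU = nCvΔT = 0.990×24.5×(312−480) = -4060 J.
Q = ΔU + W = 2510 J.
State after step 1: P = 7.49 kPa, V = 343 L, T = 312 K.
Step 2 — Isobaric: P stays 7.49 kPa; V/T = const ⇒ T₂ = 431 K, V₂ = 474 L.
W = PΔV = 7.49×(474−343) kPa·L = 978 J.
ΔU = nCvΔT = 0.990×24.5×(431−312) = 2880 J.
Q = ΔU + W = nCpΔT = 3850 J.
Net over both steps: W = 7550 J, Q = 6370 J, ΔU = -1190 J.

7550 J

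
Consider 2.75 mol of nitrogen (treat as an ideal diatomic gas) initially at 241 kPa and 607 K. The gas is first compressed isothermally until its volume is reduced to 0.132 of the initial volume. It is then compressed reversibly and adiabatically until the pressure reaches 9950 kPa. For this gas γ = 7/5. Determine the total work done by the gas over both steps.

V₁ = nRT₁/P₁ = 2.75×8.314×607/241 = 57.6 L.
Step 1 — Isothermal: T stays 607 K; PV = const ⇒ V₂ = 7.60 L, P₂ = 1830 kPa.
ΔU = 0 (ideal gas, T constant).
W = nRT ln(V₂/V₁) = 2.75×8.314×607×ln(0.132) = -28100 J.
Q = ΔU + W = -28100 J.
State after step 1: P = 1830 kPa, V = 7.60 L, T = 607 K.
Step 2 — Adiabatic: T₂/T₁ = (P₂/P₁)^((γ−1)/γ) ⇒ T₂ = 607×(5.45)^0.286 = 985 K; V₂ = 2.26 L.
ΔU = nCvΔT = 2.75×20.8×(985−607) = 21600 J.
Q = 0 for an adiabatic process, so W = −ΔU = -21600 J.
Net over both steps: W = -49700 J, Q = -28100 J, ΔU = 21600 J.

-49700 J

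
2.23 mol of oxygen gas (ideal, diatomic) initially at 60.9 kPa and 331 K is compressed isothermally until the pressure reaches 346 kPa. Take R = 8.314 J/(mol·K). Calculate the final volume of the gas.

V₁ = nRT₁/P₁ = 2.23×8.314×331/60.9 = 101 L.
Isothermal: T stays 331 K; PV = const ⇒ V₂ = 17.7 L, P₂ = 346 kPa.

17.7 L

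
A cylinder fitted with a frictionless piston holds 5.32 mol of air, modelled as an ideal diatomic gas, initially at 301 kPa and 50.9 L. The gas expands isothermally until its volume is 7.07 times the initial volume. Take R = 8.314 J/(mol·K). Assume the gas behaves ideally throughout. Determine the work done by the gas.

T₁ = P₁V₁/(nR) = 301×50.9/(5.32×8.314) = 346 K.
Isothermal: T stays 346 K; PV = const ⇒ V₂ = 360 L, P₂ = 42.6 kPa.
W = nRT ln(V₂/V₁) = 5.32×8.314×346×ln(7.07) = 30000 J.

30000 J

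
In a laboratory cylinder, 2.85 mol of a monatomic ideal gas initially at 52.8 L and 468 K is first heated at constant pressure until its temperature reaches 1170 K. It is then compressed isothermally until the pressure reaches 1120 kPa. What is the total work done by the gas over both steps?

P₁ = nRT₁/V₁ = 2.85×8.314×468/52.8 = 210 kPa.
Step 1 — Isobaric: P stays 210 kPa; V/T = const ⇒ T₂ = 1170 K, V₂ = 132 L.
W = PΔV = 210×(132−52.8) kPa·L = 16600 J.
ΔU = nCvΔT = 2.85×12.5×(1170−468) = 25000 J.
Q = ΔU + W = nCpΔT = 41600 J.
State after step 1: P = 210 kPa, V = 132 L, T = 1170 K.
Step 2 — Isothermal: T stays 1170 K; PV = const ⇒ V₂ = 24.8 L, P₂ = 1120 kPa.
ΔU = 0 (ideal gas, T constant).
W = nRT ln(V₂/V₁) = 2.85×8.314×1170×ln(0.188) = -46400 J.
Q = ΔU + W = -46400 J.
Net over both steps: W = -29800 J, Q = -4820 J, ΔU = 25000 J.

-29800 J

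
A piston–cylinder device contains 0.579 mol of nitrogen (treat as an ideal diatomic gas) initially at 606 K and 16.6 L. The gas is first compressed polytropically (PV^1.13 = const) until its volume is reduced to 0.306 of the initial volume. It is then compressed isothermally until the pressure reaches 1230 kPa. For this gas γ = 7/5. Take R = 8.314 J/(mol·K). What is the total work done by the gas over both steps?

-5800 J

P₁ = nRT₁/V₁ = 0.579×8.314×606/16.6 = 176 kPa.
Step 1 — Polytropic n=1.13: T₂ = T₁(V₁/V₂)^(n−1) = 606×(3.27)^0.13 = 707 K; P₂ = P₁(V₁/V₂)^n = 670 kPa.
W = (P₁V₁−P₂V₂)/(n−1) = (176×16.6−670×5.08)/0.13 = -3730 J.
ΔU = nCvΔT = 0.579×20.8×(707−606) = 1210 J.
Q = ΔU + W = -2520 J.
State after step 1: P = 670 kPa, V = 5.08 L, T = 707 K.
Step 2 — Isothermal: T stays 707 K; PV = const ⇒ V₂ = 2.77 L, P₂ = 1230 kPa.
ΔU = 0 (ideal gas, T constant).
W = nRT ln(V₂/V₁) = 0.579×8.314×707×ln(0.545) = -2070 J.
Q = ΔU + W = -2070 J.
Net over both steps: W = -5800 J, Q = -4590 J, ΔU = 1210 J.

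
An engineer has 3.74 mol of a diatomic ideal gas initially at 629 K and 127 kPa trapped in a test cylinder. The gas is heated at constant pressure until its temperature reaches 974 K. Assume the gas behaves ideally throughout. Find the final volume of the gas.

238 L

V₁ = nRT₁/P₁ = 3.74×8.314×629/127 = 154 L.
Isobaric: P stays 127 kPa; V/T = const ⇒ T₂ = 974 K, V₂ = 238 L.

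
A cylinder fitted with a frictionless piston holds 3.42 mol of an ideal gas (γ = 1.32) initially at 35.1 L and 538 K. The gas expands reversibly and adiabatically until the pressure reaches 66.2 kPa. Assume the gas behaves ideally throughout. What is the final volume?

146 L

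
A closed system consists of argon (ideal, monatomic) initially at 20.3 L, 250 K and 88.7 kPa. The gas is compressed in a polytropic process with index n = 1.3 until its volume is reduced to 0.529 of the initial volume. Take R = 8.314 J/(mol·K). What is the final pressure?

203 kPa

Polytropic n=1.3: T₂ = T₁(V₁/V₂)^(n−1) = 250×(1.89)^0.30 = 303 K; P₂ = P₁(V₁/V₂)^n = 203 kPa.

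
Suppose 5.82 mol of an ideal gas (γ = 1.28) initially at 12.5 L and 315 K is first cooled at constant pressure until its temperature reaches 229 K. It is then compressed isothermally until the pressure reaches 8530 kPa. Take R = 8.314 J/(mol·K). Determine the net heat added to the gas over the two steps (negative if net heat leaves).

-40600 J

P₁ = nRT₁/V₁ = 5.82×8.314×315/12.5 = 1220 kPa.
Step 1 — Isobaric: P stays 1220 kPa; V/T = const ⇒ T₂ = 229 K, V₂ = 9.09 L.
W = PΔV = 1220×(9.09−12.5) kPa·L = -4160 J.
ΔU = nCvΔT = 5.82×29.7×(229−315) = -14900 J.
Q = ΔU + W = nCpΔT = -19000 J.
State after step 1: P = 1220 kPa, V = 9.09 L, T = 229 K.
Step 2 — Isothermal: T stays 229 K; PV = const ⇒ V₂ = 1.30 L, P₂ = 8530 kPa.
ΔU = 0 (ideal gas, T constant).
W = nRT ln(V₂/V₁) = 5.82×8.314×229×ln(0.143) = -21600 J.
Q = ΔU + W = -21600 J.
Net over both steps: W = -25700 J, Q = -40600 J, ΔU = -14900 J.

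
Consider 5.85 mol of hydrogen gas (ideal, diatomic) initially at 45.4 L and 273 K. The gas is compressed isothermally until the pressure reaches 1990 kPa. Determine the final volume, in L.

P₁ = nRT₁/V₁ = 5.85×8.314×273/45.4 = 292 kPa.
Isothermal: T stays 273 K; PV = const ⇒ V₂ = 6.67 L, P₂ = 1990 kPa.

6.67 L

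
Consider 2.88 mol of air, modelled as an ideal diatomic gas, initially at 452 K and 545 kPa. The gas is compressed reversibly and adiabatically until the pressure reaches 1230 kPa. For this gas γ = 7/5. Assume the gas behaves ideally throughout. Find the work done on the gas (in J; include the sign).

7080 J

V₁ = nRT₁/P₁ = 2.88×8.314×452/545 = 19.9 L.
Adiabatic: T₂/T₁ = (P₂/P₁)^((γ−1)/γ) ⇒ T₂ = 452×(2.26)^0.286 = 570 K; V₂ = 11.1 L.
ΔU = nCvΔT = 2.88×20.8×(570−452) = 7080 J.
Q = 0 for an adiabatic process, so W = −ΔU = -7080 J.
Work done on the gas = −W_by = 7080 J.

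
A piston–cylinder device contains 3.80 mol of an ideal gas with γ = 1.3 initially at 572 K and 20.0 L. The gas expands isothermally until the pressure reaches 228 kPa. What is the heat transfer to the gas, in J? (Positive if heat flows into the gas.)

P₁ = nRT₁/V₁ = 3.80×8.314×572/20.0 = 904 kPa.
Isothermal: T stays 572 K; PV = const ⇒ V₂ = 79.3 L, P₂ = 228 kPa.
ΔU = 0 (ideal gas, T constant).
W = nRT ln(V₂/V₁) = 3.80×8.314×572×ln(3.96) = 24900 J.
Q = ΔU + W = 24900 J.

24900 J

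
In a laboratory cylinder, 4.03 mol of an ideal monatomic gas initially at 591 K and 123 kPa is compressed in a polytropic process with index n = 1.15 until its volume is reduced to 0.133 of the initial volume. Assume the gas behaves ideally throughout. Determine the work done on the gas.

V₁ = nRT₁/P₁ = 4.03×8.314×591/123 = 161 L.
Polytropic n=1.15: T₂ = T₁(V₁/V₂)^(n−1) = 591×(7.52)^0.15 = 800 K; P₂ = P₁(V₁/V₂)^n = 1250 kPa.
W = (P₁V₁−P₂V₂)/(n−1) = (123×161−1250×21.4)/0.15 = -46700 J.
Work done on the gas = −W_by = 46700 J.

46700 J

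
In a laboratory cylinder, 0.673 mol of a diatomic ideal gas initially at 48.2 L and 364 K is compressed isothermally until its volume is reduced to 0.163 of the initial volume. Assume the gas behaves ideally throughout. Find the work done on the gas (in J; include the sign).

3690 J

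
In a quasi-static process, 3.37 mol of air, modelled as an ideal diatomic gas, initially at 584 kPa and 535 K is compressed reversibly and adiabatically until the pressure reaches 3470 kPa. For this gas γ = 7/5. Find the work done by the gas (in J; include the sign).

-24900 J

V₁ = nRT₁/P₁ = 3.37×8.314×535/584 = 25.7 L.
Adiabatic: T₂/T₁ = (P₂/P₁)^((γ−1)/γ) ⇒ T₂ = 535×(5.94)^0.286 = 890 K; V₂ = 7.19 L.
ΔU = nCvΔT = 3.37×20.8×(890−535) = 24900 J.
Q = 0 for an adiabatic process, so W = −ΔU = -24900 J.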